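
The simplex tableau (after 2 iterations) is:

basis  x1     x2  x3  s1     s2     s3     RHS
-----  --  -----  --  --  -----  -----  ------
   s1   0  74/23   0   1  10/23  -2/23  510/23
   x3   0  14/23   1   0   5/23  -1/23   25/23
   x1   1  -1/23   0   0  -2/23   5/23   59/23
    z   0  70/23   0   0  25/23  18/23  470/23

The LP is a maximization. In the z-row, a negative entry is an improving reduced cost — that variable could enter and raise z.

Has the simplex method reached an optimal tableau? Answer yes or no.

No objective-row coefficient is strictly negative, so no entering variable exists; the tableau is optimal.

yes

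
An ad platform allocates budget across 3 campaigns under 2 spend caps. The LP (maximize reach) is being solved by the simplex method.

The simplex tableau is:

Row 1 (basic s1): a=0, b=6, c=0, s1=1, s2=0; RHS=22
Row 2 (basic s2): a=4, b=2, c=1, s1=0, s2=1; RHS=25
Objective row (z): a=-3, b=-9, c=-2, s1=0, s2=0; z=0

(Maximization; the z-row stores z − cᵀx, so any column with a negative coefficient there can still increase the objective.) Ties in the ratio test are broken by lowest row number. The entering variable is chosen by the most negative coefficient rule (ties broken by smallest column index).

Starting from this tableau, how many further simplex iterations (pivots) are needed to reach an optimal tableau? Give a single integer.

pivot: b in, s1 out → z = 33
pivot: a in, s2 out → z = 185/4
pivot: c in, a out → z = 205/3
No improving column remains; optimal.

3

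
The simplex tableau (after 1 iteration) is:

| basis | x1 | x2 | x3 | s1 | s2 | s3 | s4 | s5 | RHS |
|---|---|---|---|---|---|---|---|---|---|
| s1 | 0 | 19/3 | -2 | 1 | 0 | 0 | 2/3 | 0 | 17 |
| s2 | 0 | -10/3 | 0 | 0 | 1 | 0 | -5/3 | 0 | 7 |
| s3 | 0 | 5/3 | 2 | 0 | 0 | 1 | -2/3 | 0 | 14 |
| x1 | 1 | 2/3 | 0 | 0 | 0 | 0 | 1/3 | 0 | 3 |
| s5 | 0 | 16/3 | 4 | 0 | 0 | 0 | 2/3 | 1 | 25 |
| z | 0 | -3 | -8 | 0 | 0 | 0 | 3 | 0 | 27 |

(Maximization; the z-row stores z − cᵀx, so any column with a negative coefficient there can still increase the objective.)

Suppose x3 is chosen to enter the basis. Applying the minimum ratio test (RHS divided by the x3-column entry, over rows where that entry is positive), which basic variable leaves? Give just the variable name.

s5

Ratios: row 1 (s1): entry -2 ≤ 0, skip; row 2 (s2): entry 0 ≤ 0, skip; row 3 (s3): 14/2 = 7; row 4 (x1): entry 0 ≤ 0, skip; row 5 (s5): 25/4 = 25/4.
Minimum ratio 25/4 is in the s5 row, so s5 leaves.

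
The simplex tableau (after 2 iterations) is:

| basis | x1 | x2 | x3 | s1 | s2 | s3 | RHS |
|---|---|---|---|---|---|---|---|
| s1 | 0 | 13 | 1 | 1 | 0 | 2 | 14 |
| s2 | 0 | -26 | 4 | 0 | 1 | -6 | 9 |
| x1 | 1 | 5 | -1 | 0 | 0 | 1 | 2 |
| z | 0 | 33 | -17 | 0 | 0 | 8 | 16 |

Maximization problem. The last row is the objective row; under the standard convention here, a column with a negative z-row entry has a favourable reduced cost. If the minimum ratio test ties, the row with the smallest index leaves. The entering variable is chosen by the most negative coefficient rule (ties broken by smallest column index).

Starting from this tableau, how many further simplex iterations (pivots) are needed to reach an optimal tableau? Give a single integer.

pivot: x3 in, s2 out → z = 217/4
pivot: x2 in, s1 out → z = 3937/39
pivot: s3 in, x2 out → z = 113
No improving column remains; optimal.

3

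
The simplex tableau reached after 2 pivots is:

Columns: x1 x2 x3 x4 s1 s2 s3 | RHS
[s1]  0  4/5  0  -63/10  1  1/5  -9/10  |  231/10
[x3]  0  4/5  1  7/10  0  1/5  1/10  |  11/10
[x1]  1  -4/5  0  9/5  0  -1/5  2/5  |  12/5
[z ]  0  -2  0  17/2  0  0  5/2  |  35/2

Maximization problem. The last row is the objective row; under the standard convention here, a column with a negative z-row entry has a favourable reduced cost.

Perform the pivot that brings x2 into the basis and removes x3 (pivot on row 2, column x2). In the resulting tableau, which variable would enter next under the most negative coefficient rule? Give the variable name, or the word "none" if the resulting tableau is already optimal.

Pivot element 4/5. New z-row = old z-row − (-2)·(row 2/(4/5)).
Updated z-row coefficients: x1: 0, x2: 0, x3: 5/2, x4: 41/4, s1: 0, s2: 1/2, s3: 11/4.
No coefficient is strictly negative; the tableau after this pivot is optimal.

none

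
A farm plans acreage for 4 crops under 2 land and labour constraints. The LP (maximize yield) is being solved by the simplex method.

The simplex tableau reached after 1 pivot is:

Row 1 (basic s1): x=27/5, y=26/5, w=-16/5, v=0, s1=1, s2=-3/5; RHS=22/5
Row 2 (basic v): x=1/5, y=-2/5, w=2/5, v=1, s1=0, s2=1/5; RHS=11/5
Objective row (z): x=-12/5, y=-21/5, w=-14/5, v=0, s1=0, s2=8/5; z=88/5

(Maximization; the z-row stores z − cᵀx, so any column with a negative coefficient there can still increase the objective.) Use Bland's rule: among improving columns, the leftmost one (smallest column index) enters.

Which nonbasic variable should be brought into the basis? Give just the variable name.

Objective-row coefficients: x: -12/5, y: -21/5, w: -14/5, v: 0, s1: 0, s2: 8/5.
Improving columns: x, y, w. Bland's rule picks the smallest column index → x.

x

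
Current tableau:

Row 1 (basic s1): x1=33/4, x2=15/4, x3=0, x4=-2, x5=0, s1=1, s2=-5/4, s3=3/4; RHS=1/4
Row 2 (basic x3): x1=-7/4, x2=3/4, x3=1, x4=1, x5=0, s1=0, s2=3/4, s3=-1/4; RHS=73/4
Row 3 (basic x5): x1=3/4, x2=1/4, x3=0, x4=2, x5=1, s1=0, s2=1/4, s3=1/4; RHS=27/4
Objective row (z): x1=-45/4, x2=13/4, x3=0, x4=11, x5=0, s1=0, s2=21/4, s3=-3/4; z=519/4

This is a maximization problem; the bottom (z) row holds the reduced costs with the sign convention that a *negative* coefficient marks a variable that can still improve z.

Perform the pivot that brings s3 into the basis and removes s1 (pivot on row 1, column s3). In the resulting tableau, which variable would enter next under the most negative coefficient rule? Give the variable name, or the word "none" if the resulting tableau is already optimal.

Pivot element 3/4. New z-row = old z-row − (-3/4)·(row 1/(3/4)).
Updated z-row coefficients: x1: -3, x2: 7, x3: 0, x4: 9, x5: 0, s1: 1, s2: 4, s3: 0.
The most negative is -3 in column x1, so x1 would enter next.

x1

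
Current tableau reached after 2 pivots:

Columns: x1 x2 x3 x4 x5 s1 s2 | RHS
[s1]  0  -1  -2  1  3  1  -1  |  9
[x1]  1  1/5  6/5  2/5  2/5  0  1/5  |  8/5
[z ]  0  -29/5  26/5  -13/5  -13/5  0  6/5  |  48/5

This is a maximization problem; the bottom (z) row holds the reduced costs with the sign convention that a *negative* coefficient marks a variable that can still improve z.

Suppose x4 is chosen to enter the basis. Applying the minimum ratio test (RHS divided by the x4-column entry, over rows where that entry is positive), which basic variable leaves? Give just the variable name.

x1

Ratios: row 1 (s1): 9/1 = 9; row 2 (x1): (8/5)/(2/5) = 4.
Minimum ratio 4 is in the x1 row, so x1 leaves.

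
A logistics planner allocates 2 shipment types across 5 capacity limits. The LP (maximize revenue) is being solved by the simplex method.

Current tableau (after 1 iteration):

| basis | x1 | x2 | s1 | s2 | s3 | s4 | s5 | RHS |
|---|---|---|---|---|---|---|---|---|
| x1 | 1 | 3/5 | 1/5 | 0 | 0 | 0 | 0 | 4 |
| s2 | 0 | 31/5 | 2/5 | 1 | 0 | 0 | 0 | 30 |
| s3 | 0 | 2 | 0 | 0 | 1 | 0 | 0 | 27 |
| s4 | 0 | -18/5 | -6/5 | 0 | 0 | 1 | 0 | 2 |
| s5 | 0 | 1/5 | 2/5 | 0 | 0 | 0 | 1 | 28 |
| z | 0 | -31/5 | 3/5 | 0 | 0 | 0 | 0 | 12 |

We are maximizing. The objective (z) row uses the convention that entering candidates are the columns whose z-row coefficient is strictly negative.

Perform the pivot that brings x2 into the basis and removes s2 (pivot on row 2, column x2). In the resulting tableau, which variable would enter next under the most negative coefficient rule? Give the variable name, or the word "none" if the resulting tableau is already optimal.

none

Pivot element 31/5. New z-row = old z-row − (-31/5)·(row 2/(31/5)).
Updated z-row coefficients: x1: 0, x2: 0, s1: 1, s2: 1, s3: 0, s4: 0, s5: 0.
No coefficient is strictly negative; the tableau after this pivot is optimal.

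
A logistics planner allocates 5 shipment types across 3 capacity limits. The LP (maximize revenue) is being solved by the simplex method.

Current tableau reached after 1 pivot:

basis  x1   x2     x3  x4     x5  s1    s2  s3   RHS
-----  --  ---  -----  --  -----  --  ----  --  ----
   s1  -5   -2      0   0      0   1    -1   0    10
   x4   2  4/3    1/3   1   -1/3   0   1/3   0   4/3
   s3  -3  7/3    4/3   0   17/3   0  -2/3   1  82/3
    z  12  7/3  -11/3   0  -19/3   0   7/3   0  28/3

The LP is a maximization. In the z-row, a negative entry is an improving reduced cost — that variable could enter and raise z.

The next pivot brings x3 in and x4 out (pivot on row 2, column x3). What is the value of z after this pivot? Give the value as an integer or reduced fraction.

Minimum ratio for x3: (4/3)/(1/3) = 4.
z changes by −(z-row coeff of x3)·ratio = −(-11/3)·4 = 44/3.
New z = 28/3 + (44/3) = 24.

24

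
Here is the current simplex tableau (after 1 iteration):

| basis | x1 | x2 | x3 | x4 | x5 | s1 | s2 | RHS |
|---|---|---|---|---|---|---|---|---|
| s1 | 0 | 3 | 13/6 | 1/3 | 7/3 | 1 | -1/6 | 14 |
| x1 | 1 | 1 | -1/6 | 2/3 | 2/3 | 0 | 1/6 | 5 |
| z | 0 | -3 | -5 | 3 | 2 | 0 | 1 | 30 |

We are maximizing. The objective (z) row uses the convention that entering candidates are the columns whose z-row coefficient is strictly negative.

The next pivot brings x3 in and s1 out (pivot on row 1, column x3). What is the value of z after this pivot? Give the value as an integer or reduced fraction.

Minimum ratio for x3: 14/(13/6) = 84/13.
z changes by −(z-row coeff of x3)·ratio = −(-5)·(84/13) = 420/13.
New z = 30 + (420/13) = 810/13.

810/13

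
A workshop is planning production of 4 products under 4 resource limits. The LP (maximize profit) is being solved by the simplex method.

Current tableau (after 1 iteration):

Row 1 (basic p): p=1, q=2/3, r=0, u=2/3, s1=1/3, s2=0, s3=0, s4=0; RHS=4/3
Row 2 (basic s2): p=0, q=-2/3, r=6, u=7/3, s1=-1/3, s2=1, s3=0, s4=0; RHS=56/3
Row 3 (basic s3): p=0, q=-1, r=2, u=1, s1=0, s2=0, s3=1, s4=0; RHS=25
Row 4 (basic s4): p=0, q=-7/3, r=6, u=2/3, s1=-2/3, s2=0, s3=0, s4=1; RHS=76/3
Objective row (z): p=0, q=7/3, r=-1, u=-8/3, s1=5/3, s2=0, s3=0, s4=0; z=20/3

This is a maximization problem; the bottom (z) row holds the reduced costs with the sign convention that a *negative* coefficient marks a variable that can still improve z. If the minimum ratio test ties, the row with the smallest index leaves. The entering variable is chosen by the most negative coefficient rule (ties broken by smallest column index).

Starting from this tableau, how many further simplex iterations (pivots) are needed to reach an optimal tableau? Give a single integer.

2

pivot: u in, p out → z = 12
pivot: r in, s2 out → z = 43/3
No improving column remains; optimal.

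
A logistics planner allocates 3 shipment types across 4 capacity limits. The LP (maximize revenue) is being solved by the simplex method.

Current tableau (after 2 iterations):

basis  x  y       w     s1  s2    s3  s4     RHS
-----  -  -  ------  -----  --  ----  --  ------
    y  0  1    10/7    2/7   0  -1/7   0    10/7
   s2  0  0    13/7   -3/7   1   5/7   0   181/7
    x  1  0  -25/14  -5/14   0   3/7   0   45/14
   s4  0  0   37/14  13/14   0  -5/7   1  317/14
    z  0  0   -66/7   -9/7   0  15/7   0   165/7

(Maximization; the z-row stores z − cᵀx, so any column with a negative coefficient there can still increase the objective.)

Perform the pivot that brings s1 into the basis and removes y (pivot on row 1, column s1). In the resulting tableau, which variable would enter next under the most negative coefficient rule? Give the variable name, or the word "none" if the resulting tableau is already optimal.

w

Pivot element 2/7. New z-row = old z-row − (-9/7)·(row 1/(2/7)).
Updated z-row coefficients: x: 0, y: 9/2, w: -3, s1: 0, s2: 0, s3: 3/2, s4: 0.
The most negative is -3 in column w, so w would enter next.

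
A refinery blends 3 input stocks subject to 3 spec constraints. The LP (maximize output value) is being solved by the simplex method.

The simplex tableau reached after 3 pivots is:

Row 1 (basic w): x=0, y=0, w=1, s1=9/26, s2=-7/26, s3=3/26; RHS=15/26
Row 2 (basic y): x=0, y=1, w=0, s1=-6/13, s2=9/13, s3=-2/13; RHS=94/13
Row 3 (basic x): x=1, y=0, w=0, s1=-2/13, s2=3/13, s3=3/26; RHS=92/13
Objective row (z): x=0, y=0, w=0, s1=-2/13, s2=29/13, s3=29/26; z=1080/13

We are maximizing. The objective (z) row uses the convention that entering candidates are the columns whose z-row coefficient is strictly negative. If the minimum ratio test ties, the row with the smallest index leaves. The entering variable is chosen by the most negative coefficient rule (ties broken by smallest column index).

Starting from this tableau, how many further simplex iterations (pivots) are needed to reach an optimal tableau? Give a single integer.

1

pivot: s1 in, w out → z = 250/3
No improving column remains; optimal.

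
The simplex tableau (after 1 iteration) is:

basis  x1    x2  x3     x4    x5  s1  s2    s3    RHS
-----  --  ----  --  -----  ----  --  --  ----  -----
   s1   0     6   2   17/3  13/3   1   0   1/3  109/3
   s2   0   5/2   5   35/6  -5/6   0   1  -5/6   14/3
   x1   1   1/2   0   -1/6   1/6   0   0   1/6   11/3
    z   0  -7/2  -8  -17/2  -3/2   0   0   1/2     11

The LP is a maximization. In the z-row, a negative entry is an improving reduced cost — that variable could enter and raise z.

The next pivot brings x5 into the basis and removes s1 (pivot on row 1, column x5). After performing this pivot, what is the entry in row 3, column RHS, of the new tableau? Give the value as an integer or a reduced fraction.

59/26

Pivot element is row 1, column x5: 13/3.
Normalize row 1: new (row 1, RHS) = (109/3)/(13/3) = 109/13.
row 3 ← row 3 − (1/6)·(new row 1): 11/3 − (1/6)·(109/13) = 59/26.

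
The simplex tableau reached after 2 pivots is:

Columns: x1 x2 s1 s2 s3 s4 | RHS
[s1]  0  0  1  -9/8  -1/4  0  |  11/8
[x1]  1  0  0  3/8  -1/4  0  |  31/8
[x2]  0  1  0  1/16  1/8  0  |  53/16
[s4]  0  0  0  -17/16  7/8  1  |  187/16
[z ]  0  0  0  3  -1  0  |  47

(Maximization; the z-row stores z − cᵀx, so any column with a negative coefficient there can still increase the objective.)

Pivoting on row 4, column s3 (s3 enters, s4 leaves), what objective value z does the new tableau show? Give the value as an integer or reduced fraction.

845/14

Minimum ratio for s3: (187/16)/(7/8) = 187/14.
z changes by −(z-row coeff of s3)·ratio = −(-1)·(187/14) = 187/14.
New z = 47 + (187/14) = 845/14.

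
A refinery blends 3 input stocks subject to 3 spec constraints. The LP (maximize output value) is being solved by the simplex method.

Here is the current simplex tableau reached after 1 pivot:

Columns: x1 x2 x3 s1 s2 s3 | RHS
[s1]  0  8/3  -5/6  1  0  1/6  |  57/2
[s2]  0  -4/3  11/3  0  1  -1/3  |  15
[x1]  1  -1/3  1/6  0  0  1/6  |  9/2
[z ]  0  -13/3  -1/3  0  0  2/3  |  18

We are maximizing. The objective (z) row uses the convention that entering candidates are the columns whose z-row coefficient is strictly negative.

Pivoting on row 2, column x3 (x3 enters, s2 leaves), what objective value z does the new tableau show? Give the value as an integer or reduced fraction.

213/11

Minimum ratio for x3: 15/(11/3) = 45/11.
z changes by −(z-row coeff of x3)·ratio = −(-1/3)·(45/11) = 15/11.
New z = 18 + (15/11) = 213/11.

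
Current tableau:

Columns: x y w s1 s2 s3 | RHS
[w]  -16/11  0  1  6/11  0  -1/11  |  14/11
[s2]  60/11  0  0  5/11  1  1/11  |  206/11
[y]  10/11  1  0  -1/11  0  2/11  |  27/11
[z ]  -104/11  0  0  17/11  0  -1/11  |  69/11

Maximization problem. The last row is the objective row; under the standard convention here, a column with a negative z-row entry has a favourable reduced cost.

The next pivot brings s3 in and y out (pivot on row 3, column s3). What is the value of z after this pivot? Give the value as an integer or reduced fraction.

15/2

Minimum ratio for s3: (27/11)/(2/11) = 27/2.
z changes by −(z-row coeff of s3)·ratio = −(-1/11)·(27/2) = 27/22.
New z = 69/11 + (27/22) = 15/2.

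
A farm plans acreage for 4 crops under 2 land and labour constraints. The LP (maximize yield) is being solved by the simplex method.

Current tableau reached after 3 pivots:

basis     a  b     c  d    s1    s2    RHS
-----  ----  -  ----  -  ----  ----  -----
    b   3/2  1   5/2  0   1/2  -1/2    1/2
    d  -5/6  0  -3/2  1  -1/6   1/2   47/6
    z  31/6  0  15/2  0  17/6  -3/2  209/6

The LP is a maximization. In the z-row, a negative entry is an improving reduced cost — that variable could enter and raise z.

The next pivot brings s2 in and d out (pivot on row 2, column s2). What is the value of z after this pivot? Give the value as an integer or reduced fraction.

Minimum ratio for s2: (47/6)/(1/2) = 47/3.
z changes by −(z-row coeff of s2)·ratio = −(-3/2)·(47/3) = 47/2.
New z = 209/6 + (47/2) = 175/3.

175/3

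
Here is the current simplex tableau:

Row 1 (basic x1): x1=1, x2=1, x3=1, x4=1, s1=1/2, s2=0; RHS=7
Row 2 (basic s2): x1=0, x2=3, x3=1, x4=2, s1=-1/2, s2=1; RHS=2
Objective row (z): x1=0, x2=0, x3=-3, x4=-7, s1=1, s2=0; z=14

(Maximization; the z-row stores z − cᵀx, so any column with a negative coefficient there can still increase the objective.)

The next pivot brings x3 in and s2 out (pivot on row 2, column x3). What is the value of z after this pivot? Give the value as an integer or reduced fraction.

Minimum ratio for x3: 2/1 = 2.
z changes by −(z-row coeff of x3)·ratio = −(-3)·2 = 6.
New z = 14 + 6 = 20.

20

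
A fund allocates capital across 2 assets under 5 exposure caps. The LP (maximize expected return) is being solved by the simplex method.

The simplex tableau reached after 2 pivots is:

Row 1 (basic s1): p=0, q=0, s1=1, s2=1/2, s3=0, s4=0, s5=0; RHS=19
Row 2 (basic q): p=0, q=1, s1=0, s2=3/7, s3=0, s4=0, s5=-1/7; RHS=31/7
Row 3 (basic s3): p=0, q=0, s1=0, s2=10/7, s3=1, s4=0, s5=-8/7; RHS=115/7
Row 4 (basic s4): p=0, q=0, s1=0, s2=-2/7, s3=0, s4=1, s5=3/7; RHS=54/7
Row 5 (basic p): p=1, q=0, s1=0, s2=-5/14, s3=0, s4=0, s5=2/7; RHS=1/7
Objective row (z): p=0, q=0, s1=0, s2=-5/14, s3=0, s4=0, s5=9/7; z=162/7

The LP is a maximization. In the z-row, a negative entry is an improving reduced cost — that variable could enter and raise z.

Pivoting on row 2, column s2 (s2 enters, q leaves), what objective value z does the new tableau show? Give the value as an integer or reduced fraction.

161/6

Minimum ratio for s2: (31/7)/(3/7) = 31/3.
z changes by −(z-row coeff of s2)·ratio = −(-5/14)·(31/3) = 155/42.
New z = 162/7 + (155/42) = 161/6.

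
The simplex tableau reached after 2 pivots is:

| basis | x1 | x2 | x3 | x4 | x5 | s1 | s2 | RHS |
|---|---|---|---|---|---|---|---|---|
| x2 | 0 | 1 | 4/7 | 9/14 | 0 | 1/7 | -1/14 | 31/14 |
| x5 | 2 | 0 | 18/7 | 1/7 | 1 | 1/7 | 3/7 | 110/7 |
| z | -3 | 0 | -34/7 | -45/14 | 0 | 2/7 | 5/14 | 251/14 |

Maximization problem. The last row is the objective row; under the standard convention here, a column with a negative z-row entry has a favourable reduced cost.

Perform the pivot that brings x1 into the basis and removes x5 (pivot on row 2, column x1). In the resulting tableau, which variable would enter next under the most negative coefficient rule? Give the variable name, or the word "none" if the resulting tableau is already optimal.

Pivot element 2. New z-row = old z-row − (-3)·(row 2/2).
Updated z-row coefficients: x1: 0, x2: 0, x3: -1, x4: -3, x5: 3/2, s1: 1/2, s2: 1.
The most negative is -3 in column x4, so x4 would enter next.

x4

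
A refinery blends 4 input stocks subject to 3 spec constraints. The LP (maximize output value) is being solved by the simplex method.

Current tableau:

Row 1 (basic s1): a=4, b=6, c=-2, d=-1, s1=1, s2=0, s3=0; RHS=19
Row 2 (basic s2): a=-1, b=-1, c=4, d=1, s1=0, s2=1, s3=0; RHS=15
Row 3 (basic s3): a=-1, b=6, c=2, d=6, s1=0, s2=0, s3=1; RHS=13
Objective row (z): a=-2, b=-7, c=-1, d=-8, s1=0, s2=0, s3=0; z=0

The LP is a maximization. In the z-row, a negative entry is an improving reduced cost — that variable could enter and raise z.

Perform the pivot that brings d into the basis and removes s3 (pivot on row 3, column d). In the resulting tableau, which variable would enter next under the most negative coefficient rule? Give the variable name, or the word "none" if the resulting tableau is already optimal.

a

Pivot element 6. New z-row = old z-row − (-8)·(row 3/6).
Updated z-row coefficients: a: -10/3, b: 1, c: 5/3, d: 0, s1: 0, s2: 0, s3: 4/3.
The most negative is -10/3 in column a, so a would enter next.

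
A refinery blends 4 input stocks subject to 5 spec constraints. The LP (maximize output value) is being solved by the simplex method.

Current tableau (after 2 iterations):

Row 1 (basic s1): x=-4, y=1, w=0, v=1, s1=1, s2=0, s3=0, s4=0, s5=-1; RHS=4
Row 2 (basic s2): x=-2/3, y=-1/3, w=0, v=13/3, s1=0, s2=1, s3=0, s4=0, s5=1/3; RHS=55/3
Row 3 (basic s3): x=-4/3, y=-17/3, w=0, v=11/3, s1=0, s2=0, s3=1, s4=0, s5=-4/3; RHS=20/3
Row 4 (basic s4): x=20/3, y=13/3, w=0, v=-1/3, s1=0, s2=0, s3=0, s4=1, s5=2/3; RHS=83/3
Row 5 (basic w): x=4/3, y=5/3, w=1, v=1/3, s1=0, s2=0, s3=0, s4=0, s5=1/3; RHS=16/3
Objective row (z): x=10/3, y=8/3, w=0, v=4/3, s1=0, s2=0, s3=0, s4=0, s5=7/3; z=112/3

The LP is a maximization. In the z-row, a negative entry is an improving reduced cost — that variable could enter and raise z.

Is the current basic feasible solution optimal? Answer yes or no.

yes

No objective-row coefficient is strictly negative, so no entering variable exists; the tableau is optimal.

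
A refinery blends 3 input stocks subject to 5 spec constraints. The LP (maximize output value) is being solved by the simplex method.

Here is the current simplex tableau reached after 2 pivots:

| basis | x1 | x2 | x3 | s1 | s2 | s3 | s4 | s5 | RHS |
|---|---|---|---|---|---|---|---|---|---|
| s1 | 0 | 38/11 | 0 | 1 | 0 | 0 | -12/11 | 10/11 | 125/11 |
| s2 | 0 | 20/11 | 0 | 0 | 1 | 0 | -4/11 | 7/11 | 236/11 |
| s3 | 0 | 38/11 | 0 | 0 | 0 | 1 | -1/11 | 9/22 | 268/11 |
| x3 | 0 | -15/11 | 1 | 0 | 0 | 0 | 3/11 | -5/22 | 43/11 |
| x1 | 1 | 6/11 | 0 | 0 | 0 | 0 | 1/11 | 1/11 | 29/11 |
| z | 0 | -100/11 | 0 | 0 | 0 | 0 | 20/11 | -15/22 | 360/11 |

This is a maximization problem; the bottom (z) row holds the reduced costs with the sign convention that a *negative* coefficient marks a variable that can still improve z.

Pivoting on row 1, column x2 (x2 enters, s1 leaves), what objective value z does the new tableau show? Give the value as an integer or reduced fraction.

Minimum ratio for x2: (125/11)/(38/11) = 125/38.
z changes by −(z-row coeff of x2)·ratio = −(-100/11)·(125/38) = 6250/209.
New z = 360/11 + (6250/209) = 1190/19.

1190/19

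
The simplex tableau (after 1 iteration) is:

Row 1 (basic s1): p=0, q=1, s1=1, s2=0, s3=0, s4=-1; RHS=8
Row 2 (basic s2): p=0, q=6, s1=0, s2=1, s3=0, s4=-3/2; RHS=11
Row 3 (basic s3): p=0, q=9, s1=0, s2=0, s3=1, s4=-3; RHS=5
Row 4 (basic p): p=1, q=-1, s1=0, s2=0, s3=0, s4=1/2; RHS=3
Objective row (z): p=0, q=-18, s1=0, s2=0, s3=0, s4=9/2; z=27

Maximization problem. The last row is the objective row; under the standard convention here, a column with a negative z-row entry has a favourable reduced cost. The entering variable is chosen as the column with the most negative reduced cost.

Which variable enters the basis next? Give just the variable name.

Objective-row coefficients: p: 0, q: -18, s1: 0, s2: 0, s3: 0, s4: 9/2.
The most negative is -18 in column q, so q enters.

q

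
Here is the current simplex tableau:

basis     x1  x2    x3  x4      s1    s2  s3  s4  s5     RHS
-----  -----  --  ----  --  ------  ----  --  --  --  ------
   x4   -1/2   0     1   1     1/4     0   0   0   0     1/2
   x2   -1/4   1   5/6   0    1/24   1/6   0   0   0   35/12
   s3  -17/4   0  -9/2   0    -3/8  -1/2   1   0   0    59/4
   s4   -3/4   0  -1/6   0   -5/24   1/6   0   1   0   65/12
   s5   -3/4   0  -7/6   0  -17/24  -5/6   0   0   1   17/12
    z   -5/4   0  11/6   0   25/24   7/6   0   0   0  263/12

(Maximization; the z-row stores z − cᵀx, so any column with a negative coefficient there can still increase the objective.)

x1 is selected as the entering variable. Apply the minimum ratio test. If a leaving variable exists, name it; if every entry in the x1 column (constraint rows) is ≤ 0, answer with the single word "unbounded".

x1-column entries: row 1: -1/2, row 2: -1/4, row 3: -17/4, row 4: -3/4, row 5: -3/4. All ≤ 0, so x1 can increase without bound; the LP is unbounded in this direction.

unbounded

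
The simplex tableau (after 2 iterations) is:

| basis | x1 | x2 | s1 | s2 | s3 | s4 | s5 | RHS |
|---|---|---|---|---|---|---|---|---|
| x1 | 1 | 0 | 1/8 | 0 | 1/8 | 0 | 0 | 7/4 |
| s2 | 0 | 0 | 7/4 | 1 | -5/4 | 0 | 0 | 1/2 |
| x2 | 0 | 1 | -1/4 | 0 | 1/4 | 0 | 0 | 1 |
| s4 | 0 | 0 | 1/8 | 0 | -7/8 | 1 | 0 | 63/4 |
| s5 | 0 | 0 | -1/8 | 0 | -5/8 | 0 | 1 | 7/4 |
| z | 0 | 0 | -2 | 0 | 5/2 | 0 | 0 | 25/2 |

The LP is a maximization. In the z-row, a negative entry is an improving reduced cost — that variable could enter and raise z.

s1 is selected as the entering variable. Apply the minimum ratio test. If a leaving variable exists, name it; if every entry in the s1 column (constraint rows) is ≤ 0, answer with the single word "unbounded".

Ratios: row 1 (x1): (7/4)/(1/8) = 14; row 2 (s2): (1/2)/(7/4) = 2/7; row 3 (x2): entry -1/4 ≤ 0, skip; row 4 (s4): (63/4)/(1/8) = 126; row 5 (s5): entry -1/8 ≤ 0, skip.
Minimum ratio is in the s2 row, so s2 leaves.

s2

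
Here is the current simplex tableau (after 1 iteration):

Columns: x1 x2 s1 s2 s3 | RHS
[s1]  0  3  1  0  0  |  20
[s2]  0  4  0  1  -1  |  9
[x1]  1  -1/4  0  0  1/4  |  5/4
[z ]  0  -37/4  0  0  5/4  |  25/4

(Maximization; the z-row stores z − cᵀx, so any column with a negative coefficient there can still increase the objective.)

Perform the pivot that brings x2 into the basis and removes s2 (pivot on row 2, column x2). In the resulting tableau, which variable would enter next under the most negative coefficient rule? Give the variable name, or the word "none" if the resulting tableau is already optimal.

Pivot element 4. New z-row = old z-row − (-37/4)·(row 2/4).
Updated z-row coefficients: x1: 0, x2: 0, s1: 0, s2: 37/16, s3: -17/16.
The most negative is -17/16 in column s3, so s3 would enter next.

s3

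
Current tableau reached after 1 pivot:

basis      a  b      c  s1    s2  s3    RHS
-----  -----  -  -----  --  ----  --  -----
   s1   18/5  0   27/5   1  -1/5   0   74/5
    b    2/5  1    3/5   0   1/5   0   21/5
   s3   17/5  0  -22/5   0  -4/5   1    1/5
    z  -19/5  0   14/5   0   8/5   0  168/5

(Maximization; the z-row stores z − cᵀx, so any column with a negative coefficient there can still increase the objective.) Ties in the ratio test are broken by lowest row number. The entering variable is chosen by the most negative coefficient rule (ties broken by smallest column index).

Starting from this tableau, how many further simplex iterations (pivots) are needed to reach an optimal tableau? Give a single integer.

pivot: a in, s3 out → z = 575/17
pivot: c in, s1 out → z = 701/19
No improving column remains; optimal.

2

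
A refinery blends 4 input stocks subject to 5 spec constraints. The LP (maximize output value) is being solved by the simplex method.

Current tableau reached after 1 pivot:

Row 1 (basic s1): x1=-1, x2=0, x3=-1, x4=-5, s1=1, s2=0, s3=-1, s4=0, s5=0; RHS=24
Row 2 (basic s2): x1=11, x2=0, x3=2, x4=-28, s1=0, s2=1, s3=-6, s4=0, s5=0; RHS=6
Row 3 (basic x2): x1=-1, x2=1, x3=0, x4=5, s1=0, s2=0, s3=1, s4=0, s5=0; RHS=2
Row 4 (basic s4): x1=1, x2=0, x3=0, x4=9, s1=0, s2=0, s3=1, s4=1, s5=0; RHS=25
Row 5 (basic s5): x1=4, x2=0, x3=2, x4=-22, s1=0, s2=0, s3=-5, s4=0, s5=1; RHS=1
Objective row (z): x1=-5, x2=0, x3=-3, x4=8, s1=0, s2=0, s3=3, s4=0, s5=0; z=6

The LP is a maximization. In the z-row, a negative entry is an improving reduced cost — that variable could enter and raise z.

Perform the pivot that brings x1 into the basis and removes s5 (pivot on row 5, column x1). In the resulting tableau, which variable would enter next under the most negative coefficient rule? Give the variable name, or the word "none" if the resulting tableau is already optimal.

Pivot element 4. New z-row = old z-row − (-5)·(row 5/4).
Updated z-row coefficients: x1: 0, x2: 0, x3: -1/2, x4: -39/2, s1: 0, s2: 0, s3: -13/4, s4: 0, s5: 5/4.
The most negative is -39/2 in column x4, so x4 would enter next.

x4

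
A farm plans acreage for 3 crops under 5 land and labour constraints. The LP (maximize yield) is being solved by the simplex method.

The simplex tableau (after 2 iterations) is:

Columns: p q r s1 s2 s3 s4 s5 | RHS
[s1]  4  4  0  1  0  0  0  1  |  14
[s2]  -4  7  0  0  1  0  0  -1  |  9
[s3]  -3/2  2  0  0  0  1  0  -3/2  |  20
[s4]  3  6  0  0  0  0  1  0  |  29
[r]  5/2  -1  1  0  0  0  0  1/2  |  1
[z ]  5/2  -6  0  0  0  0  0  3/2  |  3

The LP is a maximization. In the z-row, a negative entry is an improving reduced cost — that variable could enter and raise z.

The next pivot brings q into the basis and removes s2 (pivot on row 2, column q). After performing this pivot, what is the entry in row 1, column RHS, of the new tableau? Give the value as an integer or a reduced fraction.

Pivot element is row 2, column q: 7.
Normalize row 2: new (row 2, RHS) = 9/7 = 9/7.
row 1 ← row 1 − 4·(new row 2): 14 − 4·(9/7) = 62/7.

62/7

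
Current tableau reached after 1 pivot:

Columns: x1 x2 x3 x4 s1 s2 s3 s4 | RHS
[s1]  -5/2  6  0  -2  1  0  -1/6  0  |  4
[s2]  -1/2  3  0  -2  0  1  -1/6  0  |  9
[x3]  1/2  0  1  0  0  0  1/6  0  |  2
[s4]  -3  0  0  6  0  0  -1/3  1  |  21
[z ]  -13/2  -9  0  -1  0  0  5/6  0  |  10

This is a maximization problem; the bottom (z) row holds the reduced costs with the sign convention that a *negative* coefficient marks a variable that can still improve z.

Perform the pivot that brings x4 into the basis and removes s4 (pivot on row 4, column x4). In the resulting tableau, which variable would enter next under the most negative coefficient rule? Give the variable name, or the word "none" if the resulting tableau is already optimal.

x2

Pivot element 6. New z-row = old z-row − (-1)·(row 4/6).
Updated z-row coefficients: x1: -7, x2: -9, x3: 0, x4: 0, s1: 0, s2: 0, s3: 7/9, s4: 1/6.
The most negative is -9 in column x2, so x2 would enter next.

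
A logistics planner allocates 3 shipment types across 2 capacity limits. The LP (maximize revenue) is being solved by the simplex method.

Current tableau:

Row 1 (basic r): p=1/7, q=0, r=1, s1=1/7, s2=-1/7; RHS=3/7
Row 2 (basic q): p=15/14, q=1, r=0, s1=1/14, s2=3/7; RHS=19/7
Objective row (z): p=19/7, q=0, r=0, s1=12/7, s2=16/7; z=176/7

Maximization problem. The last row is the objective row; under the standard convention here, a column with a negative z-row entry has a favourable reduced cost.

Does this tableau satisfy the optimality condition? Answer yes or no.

No objective-row coefficient is strictly negative, so no entering variable exists; the tableau is optimal.

yes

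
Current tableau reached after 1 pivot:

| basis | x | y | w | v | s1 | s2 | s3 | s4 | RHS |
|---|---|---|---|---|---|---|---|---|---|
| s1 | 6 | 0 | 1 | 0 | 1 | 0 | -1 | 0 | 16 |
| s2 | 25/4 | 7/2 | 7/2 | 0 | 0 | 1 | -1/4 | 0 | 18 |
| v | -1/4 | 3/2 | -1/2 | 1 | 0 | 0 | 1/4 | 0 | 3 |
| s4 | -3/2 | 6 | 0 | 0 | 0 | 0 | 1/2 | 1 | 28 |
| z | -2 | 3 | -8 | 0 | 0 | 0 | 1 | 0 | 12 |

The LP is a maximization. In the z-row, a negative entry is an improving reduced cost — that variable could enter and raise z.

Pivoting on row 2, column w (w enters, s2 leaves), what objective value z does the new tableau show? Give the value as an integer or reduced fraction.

372/7

Minimum ratio for w: 18/(7/2) = 36/7.
z changes by −(z-row coeff of w)·ratio = −(-8)·(36/7) = 288/7.
New z = 12 + (288/7) = 372/7.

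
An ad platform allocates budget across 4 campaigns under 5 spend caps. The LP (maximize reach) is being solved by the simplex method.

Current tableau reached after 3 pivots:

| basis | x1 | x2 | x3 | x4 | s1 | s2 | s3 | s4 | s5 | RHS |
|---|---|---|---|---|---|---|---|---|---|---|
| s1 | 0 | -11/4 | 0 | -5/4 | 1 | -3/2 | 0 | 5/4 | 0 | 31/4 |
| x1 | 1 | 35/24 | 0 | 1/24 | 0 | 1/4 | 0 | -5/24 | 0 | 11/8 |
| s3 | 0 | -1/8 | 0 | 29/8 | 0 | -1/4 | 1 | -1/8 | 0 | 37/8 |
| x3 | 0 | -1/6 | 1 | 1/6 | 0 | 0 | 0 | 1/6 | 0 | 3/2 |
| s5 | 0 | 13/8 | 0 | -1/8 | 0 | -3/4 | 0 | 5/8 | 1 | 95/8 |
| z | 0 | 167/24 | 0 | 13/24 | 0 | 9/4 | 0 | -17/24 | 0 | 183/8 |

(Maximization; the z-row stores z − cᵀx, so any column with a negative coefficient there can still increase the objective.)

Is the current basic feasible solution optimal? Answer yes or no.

Column s4 has objective-row coefficient -17/24, which is negative; an improving pivot exists, so not yet optimal.

no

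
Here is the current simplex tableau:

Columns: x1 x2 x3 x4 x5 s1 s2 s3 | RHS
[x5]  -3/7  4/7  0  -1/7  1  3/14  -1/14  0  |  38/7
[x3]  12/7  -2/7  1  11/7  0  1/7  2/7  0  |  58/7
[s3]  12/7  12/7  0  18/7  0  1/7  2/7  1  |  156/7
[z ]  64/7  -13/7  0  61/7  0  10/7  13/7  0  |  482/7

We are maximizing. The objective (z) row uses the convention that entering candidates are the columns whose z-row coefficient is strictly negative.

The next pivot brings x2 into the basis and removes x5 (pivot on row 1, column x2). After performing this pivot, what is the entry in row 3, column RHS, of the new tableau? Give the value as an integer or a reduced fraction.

Pivot element is row 1, column x2: 4/7.
Normalize row 1: new (row 1, RHS) = (38/7)/(4/7) = 19/2.
row 3 ← row 3 − (12/7)·(new row 1): 156/7 − (12/7)·(19/2) = 6.

6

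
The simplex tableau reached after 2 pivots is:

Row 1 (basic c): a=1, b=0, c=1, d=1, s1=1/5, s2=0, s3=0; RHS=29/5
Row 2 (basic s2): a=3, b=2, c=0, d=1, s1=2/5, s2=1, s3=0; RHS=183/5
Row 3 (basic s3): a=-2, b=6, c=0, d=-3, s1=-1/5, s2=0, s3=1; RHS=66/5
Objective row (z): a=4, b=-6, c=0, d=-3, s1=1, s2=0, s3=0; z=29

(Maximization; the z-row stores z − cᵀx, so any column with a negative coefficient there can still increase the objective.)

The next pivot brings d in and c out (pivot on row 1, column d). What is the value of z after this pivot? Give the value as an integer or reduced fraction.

Minimum ratio for d: (29/5)/1 = 29/5.
z changes by −(z-row coeff of d)·ratio = −(-3)·(29/5) = 87/5.
New z = 29 + (87/5) = 232/5.

232/5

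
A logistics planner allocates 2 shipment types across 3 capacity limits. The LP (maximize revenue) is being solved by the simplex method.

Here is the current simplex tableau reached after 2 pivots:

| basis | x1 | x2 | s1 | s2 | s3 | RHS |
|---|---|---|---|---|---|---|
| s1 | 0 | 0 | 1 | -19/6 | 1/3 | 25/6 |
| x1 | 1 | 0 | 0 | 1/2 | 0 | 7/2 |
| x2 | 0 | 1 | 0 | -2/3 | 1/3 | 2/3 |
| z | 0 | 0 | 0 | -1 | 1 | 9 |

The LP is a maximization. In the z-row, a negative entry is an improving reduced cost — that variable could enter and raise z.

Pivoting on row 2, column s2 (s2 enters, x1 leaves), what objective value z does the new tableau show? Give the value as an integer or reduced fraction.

Minimum ratio for s2: (7/2)/(1/2) = 7.
z changes by −(z-row coeff of s2)·ratio = −(-1)·7 = 7.
New z = 9 + 7 = 16.

16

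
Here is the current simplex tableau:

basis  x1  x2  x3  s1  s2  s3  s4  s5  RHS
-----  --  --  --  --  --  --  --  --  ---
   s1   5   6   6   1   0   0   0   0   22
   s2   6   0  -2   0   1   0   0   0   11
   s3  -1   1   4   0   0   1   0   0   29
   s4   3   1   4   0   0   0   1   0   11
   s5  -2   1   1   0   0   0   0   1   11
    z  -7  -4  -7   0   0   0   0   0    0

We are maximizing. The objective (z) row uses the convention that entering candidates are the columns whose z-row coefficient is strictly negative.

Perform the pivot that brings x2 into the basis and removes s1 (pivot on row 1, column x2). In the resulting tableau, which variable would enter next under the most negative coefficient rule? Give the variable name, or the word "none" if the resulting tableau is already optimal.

x1

Pivot element 6. New z-row = old z-row − (-4)·(row 1/6).
Updated z-row coefficients: x1: -11/3, x2: 0, x3: -3, s1: 2/3, s2: 0, s3: 0, s4: 0, s5: 0.
The most negative is -11/3 in column x1, so x1 would enter next.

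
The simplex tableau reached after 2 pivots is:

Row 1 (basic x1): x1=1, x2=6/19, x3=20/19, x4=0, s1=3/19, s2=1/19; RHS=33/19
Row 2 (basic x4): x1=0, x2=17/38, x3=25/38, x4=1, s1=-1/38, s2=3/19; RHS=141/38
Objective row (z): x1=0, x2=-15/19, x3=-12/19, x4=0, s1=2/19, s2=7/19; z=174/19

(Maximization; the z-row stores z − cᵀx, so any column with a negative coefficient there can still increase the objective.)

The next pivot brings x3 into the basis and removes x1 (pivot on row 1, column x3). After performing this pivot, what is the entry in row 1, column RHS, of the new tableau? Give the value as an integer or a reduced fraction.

Pivot element is row 1, column x3: 20/19.
Normalize row 1: new (row 1, RHS) = (33/19)/(20/19) = 33/20.
Row 1 is the pivot row, so the entry is 33/20.

33/20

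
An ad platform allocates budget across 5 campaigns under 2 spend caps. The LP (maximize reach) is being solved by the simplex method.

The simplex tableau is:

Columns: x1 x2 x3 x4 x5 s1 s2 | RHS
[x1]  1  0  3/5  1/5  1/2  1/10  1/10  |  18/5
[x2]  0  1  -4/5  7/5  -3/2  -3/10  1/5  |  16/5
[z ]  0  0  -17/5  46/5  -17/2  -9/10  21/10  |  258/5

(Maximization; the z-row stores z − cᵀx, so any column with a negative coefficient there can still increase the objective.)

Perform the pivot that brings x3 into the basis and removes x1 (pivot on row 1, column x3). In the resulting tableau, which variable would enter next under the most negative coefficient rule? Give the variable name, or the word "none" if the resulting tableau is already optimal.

x5

Pivot element 3/5. New z-row = old z-row − (-17/5)·(row 1/(3/5)).
Updated z-row coefficients: x1: 17/3, x2: 0, x3: 0, x4: 31/3, x5: -17/3, s1: -1/3, s2: 8/3.
The most negative is -17/3 in column x5, so x5 would enter next.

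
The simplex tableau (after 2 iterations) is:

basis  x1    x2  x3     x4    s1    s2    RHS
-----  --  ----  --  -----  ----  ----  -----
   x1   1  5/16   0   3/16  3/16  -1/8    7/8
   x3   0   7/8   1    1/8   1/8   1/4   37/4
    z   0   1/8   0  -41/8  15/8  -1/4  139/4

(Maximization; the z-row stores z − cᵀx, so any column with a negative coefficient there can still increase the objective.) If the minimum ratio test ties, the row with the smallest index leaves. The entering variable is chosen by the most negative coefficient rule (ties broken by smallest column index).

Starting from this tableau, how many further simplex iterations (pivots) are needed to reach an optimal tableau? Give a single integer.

2

pivot: x4 in, x1 out → z = 176/3
pivot: s2 in, x3 out → z = 154
No improving column remains; optimal.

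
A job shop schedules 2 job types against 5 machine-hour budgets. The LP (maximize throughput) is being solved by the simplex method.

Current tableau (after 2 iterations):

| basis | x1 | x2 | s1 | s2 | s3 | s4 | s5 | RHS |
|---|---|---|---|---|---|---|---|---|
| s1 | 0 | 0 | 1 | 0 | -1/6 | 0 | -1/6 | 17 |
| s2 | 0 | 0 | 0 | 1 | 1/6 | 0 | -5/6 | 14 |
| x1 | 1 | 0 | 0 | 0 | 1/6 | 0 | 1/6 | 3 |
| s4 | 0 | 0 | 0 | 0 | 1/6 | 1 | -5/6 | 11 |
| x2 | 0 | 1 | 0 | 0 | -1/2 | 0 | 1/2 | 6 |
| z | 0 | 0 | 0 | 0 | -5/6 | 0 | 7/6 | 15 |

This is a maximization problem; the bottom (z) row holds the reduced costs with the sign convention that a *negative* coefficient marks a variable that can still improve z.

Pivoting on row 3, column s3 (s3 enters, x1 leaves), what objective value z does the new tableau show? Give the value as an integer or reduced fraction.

30

Minimum ratio for s3: 3/(1/6) = 18.
z changes by −(z-row coeff of s3)·ratio = −(-5/6)·18 = 15.
New z = 15 + 15 = 30.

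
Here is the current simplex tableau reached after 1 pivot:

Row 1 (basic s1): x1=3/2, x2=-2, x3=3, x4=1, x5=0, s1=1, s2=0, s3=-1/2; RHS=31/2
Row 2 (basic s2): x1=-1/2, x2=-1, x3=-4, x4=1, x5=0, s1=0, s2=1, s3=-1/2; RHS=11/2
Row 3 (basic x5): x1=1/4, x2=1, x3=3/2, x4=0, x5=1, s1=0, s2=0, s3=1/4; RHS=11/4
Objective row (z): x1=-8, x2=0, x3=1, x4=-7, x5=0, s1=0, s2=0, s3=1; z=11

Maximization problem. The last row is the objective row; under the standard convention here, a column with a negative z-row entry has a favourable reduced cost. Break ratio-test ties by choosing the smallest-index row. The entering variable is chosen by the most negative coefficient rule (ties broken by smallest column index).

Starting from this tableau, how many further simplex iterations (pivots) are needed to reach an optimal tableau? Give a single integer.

pivot: x1 in, s1 out → z = 281/3
pivot: x2 in, x5 out → z = 95
pivot: x4 in, s2 out → z = 124
No improving column remains; optimal.

3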